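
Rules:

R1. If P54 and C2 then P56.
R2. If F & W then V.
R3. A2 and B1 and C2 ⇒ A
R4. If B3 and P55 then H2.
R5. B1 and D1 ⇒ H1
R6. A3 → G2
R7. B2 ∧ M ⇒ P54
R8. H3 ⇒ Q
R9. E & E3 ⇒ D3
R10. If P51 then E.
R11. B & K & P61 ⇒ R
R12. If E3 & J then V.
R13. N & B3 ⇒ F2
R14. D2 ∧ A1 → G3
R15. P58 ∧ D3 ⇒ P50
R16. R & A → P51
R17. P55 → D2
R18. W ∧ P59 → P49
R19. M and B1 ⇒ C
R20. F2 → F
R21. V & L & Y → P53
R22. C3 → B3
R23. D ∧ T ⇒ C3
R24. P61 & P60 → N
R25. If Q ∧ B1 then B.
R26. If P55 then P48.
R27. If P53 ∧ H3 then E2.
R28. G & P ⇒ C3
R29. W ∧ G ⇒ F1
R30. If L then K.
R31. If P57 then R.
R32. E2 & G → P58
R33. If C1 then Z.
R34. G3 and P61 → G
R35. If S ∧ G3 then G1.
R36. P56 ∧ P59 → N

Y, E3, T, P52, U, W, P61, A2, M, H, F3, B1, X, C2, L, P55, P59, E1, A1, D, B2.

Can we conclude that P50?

Forward chaining from the given facts derives: A, P54, D2, P49, C, C3, P48, K, P56, G3, B3, G, N, H2, F2, F, F1, V, P53.
The only rule concluding P50 is R15, which needs P58; that is never established.

No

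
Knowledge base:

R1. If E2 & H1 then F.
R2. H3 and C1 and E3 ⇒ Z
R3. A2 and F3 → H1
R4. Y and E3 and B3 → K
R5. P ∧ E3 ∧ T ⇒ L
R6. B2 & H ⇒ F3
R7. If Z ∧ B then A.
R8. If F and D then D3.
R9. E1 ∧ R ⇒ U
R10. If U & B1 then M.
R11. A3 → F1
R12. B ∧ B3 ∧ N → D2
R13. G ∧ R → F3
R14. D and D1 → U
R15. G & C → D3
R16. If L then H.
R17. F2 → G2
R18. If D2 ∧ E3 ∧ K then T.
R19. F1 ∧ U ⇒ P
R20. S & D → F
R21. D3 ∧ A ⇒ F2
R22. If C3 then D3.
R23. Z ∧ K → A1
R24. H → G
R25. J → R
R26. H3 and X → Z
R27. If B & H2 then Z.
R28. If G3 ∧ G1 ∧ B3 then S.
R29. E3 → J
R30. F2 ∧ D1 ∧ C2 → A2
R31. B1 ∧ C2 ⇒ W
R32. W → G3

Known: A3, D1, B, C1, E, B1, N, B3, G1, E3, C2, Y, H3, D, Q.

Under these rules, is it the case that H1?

Yes

Z  (by R2: H3, C1, E3)
K  (by R4: Y, E3, B3)
A  (by R7: Z, B)
F1  (by R11: A3)
D2  (by R12: B, B3, N)
U  (by R14: D, D1)
T  (by R18: D2, E3, K)
P  (by R19: F1, U)
J  (by R29: E3)
W  (by R31: B1, C2)
G3  (by R32: W)
L  (by R5: P, E3, T)
H  (by R16: L)
G  (by R24: H)
R  (by R25: J)
S  (by R28: G3, G1, B3)
F3  (by R13: G, R)
F  (by R20: S, D)
D3  (by R8: F, D)
F2  (by R21: D3, A)
A2  (by R30: F2, D1, C2)
H1  (by R3: A2, F3)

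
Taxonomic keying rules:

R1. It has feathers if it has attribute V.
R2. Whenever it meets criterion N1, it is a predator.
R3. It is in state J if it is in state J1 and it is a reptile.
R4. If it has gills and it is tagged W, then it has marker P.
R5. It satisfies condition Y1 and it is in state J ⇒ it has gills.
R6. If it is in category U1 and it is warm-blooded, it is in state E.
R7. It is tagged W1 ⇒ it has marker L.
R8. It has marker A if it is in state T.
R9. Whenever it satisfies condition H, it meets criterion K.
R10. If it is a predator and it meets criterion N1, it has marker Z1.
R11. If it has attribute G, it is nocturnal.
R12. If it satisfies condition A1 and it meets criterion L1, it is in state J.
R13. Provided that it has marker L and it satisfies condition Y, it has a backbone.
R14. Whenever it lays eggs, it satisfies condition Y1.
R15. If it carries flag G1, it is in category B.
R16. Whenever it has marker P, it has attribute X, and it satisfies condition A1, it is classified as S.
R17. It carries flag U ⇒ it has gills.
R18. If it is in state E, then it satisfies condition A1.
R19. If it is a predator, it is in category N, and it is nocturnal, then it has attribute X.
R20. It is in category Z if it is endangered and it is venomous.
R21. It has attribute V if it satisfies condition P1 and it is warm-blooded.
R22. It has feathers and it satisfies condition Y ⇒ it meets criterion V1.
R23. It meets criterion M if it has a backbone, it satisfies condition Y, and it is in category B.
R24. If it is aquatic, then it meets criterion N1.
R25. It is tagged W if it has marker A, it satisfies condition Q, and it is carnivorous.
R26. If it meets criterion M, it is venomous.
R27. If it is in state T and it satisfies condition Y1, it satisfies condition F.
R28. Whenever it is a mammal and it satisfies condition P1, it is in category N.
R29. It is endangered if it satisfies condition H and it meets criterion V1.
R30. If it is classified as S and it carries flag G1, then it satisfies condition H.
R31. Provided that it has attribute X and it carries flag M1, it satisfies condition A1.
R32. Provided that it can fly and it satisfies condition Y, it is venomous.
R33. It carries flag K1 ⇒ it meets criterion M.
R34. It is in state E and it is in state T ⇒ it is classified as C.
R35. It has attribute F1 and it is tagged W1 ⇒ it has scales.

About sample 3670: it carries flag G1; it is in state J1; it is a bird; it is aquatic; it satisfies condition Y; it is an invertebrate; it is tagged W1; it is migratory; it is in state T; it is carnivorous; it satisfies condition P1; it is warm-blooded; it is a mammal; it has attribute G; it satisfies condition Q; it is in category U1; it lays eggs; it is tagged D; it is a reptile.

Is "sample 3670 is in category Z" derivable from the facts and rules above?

Yes

By R3 (it is in state J1, it is a reptile): it is in state J.
By R6 (it is in category U1, it is warm-blooded): it is in state E.
By R7 (it is tagged W1): it has marker L.
By R8 (it is in state T): it has marker A.
By R11 (it has attribute G): it is nocturnal.
By R13 (it has marker L, it satisfies condition Y): it has a backbone.
By R14 (it lays eggs): it satisfies condition Y1.
By R15 (it carries flag G1): it is in category B.
By R18 (it is in state E): it satisfies condition A1.
By R21 (it satisfies condition P1, it is warm-blooded): it has attribute V.
By R23 (it has a backbone, it satisfies condition Y, it is in category B): it meets criterion M.
By R24 (it is aquatic): it meets criterion N1.
By R25 (it has marker A, it satisfies condition Q, it is carnivorous): it is tagged W.
By R26 (it meets criterion M): it is venomous.
By R28 (it is a mammal, it satisfies condition P1): it is in category N.
By R1 (it has attribute V): it has feathers.
By R2 (it meets criterion N1): it is a predator.
By R5 (it satisfies condition Y1, it is in state J): it has gills.
By R19 (it is a predator, it is in category N, it is nocturnal): it has attribute X.
By R22 (it has feathers, it satisfies condition Y): it meets criterion V1.
By R4 (it has gills, it is tagged W): it has marker P.
By R16 (it has marker P, it has attribute X, it satisfies condition A1): it is classified as S.
By R30 (it is classified as S, it carries flag G1): it satisfies condition H.
By R29 (it satisfies condition H, it meets criterion V1): it is endangered.
By R20 (it is endangered, it is venomous): it is in category Z.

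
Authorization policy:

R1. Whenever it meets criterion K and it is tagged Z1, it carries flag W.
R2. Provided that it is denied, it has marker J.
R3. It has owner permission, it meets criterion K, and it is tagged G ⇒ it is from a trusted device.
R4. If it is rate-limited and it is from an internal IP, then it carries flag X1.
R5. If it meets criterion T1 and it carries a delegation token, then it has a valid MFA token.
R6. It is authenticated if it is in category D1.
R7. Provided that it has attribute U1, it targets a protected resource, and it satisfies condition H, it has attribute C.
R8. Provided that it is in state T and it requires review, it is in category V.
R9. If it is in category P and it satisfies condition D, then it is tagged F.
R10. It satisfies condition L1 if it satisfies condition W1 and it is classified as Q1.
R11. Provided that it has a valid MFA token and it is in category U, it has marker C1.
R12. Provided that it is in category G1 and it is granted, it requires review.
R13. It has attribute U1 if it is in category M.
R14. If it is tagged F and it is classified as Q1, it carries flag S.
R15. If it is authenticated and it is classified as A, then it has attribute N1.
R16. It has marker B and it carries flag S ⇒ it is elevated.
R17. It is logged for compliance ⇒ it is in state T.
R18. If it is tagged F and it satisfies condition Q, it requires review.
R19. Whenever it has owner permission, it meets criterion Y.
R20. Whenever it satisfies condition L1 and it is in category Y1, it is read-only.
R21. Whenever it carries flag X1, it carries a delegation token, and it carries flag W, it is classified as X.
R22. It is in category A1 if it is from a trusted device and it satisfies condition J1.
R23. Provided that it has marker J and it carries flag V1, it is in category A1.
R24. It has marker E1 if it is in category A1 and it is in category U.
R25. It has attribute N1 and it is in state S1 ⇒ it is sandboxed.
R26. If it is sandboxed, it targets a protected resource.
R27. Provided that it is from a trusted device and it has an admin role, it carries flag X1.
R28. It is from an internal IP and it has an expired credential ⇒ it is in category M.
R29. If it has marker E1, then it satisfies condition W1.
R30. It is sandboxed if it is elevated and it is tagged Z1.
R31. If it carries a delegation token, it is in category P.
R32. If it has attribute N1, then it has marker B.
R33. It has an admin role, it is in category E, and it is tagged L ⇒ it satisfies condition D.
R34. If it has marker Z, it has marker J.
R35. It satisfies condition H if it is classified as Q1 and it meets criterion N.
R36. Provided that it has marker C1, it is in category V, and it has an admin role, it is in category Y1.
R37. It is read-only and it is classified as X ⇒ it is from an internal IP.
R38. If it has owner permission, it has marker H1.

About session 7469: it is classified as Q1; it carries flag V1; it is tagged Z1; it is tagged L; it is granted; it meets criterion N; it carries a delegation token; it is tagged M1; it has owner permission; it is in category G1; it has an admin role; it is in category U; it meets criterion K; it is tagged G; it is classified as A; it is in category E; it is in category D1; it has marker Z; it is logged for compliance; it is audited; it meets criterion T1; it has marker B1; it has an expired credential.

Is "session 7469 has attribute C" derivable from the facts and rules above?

By R1 (it meets criterion K, it is tagged Z1): it carries flag W.
By R3 (it has owner permission, it meets criterion K, it is tagged G): it is from a trusted device.
By R5 (it meets criterion T1, it carries a delegation token): it has a valid MFA token.
By R6 (it is in category D1): it is authenticated.
By R11 (it has a valid MFA token, it is in category U): it has marker C1.
By R12 (it is in category G1, it is granted): it requires review.
By R15 (it is authenticated, it is classified as A): it has attribute N1.
By R17 (it is logged for compliance): it is in state T.
By R27 (it is from a trusted device, it has an admin role): it carries flag X1.
By R31 (it carries a delegation token): it is in category P.
By R32 (it has attribute N1): it has marker B.
By R33 (it has an admin role, it is in category E, it is tagged L): it satisfies condition D.
By R34 (it has marker Z): it has marker J.
By R35 (it is classified as Q1, it meets criterion N): it satisfies condition H.
By R8 (it is in state T, it requires review): it is in category V.
By R9 (it is in category P, it satisfies condition D): it is tagged F.
By R14 (it is tagged F, it is classified as Q1): it carries flag S.
By R16 (it has marker B, it carries flag S): it is elevated.
By R21 (it carries flag X1, it carries a delegation token, it carries flag W): it is classified as X.
By R23 (it has marker J, it carries flag V1): it is in category A1.
By R24 (it is in category A1, it is in category U): it has marker E1.
By R29 (it has marker E1): it satisfies condition W1.
By R30 (it is elevated, it is tagged Z1): it is sandboxed.
By R36 (it has marker C1, it is in category V, it has an admin role): it is in category Y1.
By R10 (it satisfies condition W1, it is classified as Q1): it satisfies condition L1.
By R20 (it satisfies condition L1, it is in category Y1): it is read-only.
By R26 (it is sandboxed): it targets a protected resource.
By R37 (it is read-only, it is classified as X): it is from an internal IP.
By R28 (it is from an internal IP, it has an expired credential): it is in category M.
By R13 (it is in category M): it has attribute U1.
By R7 (it has attribute U1, it targets a protected resource, it satisfies condition H): it has attribute C.

Yes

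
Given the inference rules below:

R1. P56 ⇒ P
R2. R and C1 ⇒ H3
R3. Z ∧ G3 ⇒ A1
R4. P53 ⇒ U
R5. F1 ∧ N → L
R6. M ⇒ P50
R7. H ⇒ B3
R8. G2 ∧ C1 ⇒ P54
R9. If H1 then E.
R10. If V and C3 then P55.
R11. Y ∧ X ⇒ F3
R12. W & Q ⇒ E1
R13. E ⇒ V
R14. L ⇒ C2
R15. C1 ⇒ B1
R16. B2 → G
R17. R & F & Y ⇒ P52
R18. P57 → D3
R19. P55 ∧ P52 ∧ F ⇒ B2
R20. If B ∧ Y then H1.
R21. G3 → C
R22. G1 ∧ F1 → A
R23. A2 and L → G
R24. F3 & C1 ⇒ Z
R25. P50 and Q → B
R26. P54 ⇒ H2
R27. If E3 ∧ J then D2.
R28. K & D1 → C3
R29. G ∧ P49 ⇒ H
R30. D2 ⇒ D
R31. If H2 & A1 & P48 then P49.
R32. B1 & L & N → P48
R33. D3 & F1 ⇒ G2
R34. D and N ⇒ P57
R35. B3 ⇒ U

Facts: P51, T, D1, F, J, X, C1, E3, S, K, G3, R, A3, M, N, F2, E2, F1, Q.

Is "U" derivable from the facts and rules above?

Forward chaining from the given facts derives: H3, L, P50, C2, B1, C, B, D2, C3, D, P48, P57, D3, G2, P54, H2.
Rules concluding U: R4 needs P53; R35 needs B3 — none of these are established.

No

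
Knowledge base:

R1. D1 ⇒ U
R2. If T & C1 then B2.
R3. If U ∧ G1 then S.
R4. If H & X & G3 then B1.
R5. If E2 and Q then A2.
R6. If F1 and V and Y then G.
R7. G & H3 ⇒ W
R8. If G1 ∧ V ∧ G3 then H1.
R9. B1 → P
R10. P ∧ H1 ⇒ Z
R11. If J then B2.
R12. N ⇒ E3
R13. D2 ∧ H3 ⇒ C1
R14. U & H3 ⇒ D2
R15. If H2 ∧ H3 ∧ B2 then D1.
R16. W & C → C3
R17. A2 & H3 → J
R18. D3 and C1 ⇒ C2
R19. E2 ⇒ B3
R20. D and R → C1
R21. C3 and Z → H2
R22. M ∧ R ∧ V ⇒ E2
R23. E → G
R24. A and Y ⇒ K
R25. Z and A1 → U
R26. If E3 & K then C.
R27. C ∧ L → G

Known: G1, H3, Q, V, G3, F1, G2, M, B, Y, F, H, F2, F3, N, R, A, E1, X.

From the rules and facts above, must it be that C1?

B1  (by R4: H, X, G3)
G  (by R6: F1, V, Y)
W  (by R7: G, H3)
H1  (by R8: G1, V, G3)
P  (by R9: B1)
Z  (by R10: P, H1)
E3  (by R12: N)
E2  (by R22: M, R, V)
K  (by R24: A, Y)
C  (by R26: E3, K)
A2  (by R5: E2, Q)
C3  (by R16: W, C)
J  (by R17: A2, H3)
H2  (by R21: C3, Z)
B2  (by R11: J)
D1  (by R15: H2, H3, B2)
U  (by R1: D1)
D2  (by R14: U, H3)
C1  (by R13: D2, H3)

Yes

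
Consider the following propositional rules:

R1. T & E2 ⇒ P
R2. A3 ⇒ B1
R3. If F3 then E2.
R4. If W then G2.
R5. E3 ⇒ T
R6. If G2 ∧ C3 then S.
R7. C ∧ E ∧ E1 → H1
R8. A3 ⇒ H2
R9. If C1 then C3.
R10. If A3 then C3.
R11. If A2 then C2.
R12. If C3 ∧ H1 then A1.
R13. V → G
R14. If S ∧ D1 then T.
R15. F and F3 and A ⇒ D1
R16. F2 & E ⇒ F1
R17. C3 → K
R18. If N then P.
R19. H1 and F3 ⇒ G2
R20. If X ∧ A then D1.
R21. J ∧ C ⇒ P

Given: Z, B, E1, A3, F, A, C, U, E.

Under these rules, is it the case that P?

No

Forward chaining from the given facts derives: B1, H1, H2, C3, A1, K.
Rules concluding P: R1 needs T; R18 needs N; R21 needs J — none of these are established.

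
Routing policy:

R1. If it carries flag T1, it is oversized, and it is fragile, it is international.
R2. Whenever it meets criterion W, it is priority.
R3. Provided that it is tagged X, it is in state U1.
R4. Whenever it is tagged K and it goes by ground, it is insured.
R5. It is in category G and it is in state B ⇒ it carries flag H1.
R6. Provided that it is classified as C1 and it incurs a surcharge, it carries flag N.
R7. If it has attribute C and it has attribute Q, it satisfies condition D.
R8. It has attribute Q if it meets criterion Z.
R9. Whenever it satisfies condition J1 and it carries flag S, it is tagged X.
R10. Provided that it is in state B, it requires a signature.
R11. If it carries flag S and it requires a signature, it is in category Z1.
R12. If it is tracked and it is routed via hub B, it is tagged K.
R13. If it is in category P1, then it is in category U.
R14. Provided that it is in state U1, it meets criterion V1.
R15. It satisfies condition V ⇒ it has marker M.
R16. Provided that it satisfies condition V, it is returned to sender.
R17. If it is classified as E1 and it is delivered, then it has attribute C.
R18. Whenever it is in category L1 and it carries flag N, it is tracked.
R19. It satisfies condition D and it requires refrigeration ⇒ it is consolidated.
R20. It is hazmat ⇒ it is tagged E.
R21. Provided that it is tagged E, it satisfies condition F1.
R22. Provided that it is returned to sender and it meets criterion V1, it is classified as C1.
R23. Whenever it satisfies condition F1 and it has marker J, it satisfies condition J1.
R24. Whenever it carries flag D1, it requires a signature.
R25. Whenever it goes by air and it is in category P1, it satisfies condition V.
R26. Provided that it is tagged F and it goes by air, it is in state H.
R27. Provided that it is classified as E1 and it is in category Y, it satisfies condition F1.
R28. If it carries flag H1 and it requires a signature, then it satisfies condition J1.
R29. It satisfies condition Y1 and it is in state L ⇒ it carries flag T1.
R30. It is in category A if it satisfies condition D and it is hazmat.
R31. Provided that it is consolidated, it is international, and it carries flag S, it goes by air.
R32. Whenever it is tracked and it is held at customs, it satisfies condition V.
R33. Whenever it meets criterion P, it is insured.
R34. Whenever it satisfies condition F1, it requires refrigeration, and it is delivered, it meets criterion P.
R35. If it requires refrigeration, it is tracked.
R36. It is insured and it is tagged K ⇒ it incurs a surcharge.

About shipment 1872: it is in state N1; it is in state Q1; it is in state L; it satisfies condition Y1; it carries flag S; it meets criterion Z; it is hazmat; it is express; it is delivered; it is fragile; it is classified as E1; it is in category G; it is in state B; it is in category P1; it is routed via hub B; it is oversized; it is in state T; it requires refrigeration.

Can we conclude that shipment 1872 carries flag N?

Yes

By R5 (it is in category G, it is in state B): it carries flag H1.
By R8 (it meets criterion Z): it has attribute Q.
By R10 (it is in state B): it requires a signature.
By R17 (it is classified as E1, it is delivered): it has attribute C.
By R20 (it is hazmat): it is tagged E.
By R21 (it is tagged E): it satisfies condition F1.
By R28 (it carries flag H1, it requires a signature): it satisfies condition J1.
By R29 (it satisfies condition Y1, it is in state L): it carries flag T1.
By R34 (it satisfies condition F1, it requires refrigeration, it is delivered): it meets criterion P.
By R35 (it requires refrigeration): it is tracked.
By R1 (it carries flag T1, it is oversized, it is fragile): it is international.
By R7 (it has attribute C, it has attribute Q): it satisfies condition D.
By R9 (it satisfies condition J1, it carries flag S): it is tagged X.
By R12 (it is tracked, it is routed via hub B): it is tagged K.
By R19 (it satisfies condition D, it requires refrigeration): it is consolidated.
By R31 (it is consolidated, it is international, it carries flag S): it goes by air.
By R33 (it meets criterion P): it is insured.
By R36 (it is insured, it is tagged K): it incurs a surcharge.
By R3 (it is tagged X): it is in state U1.
By R14 (it is in state U1): it meets criterion V1.
By R25 (it goes by air, it is in category P1): it satisfies condition V.
By R16 (it satisfies condition V): it is returned to sender.
By R22 (it is returned to sender, it meets criterion V1): it is classified as C1.
By R6 (it is classified as C1, it incurs a surcharge): it carries flag N.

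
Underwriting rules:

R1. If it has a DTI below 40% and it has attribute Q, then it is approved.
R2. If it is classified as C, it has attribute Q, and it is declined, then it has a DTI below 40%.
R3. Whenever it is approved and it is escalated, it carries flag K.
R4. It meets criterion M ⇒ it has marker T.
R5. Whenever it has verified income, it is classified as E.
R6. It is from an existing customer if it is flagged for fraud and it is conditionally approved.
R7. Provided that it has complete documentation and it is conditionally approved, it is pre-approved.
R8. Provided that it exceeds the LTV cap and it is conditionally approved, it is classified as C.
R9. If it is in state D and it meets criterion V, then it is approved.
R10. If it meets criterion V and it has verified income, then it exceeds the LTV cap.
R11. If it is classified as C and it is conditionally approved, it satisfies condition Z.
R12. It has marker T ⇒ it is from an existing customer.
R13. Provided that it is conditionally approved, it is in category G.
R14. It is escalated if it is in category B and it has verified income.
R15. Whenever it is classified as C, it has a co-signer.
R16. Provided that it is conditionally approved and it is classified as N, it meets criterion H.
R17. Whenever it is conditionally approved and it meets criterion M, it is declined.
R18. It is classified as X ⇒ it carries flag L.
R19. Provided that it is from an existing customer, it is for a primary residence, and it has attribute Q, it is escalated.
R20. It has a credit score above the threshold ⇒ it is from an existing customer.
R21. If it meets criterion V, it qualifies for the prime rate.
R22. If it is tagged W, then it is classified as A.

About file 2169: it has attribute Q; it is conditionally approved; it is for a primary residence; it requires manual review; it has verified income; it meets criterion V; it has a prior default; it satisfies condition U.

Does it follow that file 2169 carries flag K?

No

Forward chaining from the given facts derives: is classified as E, exceeds the LTV cap, is in category G, qualifies for the prime rate, is classified as C, satisfies condition Z, has a co-signer.
The only rule concluding "it carries flag K" is R3, which needs "it is approved"; that is never established.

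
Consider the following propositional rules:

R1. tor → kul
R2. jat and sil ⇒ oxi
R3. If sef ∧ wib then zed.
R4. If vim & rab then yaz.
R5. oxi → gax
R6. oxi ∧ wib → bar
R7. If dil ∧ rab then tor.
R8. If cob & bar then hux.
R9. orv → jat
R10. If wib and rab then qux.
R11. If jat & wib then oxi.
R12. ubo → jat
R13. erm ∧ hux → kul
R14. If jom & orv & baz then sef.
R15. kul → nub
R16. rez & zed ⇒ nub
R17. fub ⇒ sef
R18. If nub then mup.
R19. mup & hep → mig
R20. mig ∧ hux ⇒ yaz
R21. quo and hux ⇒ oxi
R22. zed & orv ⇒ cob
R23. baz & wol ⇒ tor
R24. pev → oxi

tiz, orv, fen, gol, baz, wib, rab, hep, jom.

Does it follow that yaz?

No

Forward chaining from the given facts derives: jat, qux, oxi, sef, zed, gax, bar, cob, hux.
Rules concluding yaz: R4 needs vim; R20 needs mig — none of these are established.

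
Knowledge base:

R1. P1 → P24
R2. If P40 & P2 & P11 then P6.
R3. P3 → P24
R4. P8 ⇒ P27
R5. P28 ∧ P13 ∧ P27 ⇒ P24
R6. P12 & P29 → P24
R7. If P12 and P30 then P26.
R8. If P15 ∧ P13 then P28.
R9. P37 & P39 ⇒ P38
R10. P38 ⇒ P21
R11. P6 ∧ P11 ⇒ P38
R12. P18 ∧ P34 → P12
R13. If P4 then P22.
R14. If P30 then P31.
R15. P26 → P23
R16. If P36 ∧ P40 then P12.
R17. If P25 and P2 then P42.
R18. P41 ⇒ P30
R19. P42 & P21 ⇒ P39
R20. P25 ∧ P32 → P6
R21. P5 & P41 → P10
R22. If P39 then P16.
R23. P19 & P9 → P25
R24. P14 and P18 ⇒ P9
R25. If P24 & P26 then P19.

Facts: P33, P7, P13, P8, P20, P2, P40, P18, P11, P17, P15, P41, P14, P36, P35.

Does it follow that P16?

Yes

P6  (by R2: P40, P2, P11)
P27  (by R4: P8)
P28  (by R8: P15, P13)
P38  (by R11: P6, P11)
P12  (by R16: P36, P40)
P30  (by R18: P41)
P9  (by R24: P14, P18)
P24  (by R5: P28, P13, P27)
P26  (by R7: P12, P30)
P21  (by R10: P38)
P19  (by R25: P24, P26)
P25  (by R23: P19, P9)
P42  (by R17: P25, P2)
P39  (by R19: P42, P21)
P16  (by R22: P39)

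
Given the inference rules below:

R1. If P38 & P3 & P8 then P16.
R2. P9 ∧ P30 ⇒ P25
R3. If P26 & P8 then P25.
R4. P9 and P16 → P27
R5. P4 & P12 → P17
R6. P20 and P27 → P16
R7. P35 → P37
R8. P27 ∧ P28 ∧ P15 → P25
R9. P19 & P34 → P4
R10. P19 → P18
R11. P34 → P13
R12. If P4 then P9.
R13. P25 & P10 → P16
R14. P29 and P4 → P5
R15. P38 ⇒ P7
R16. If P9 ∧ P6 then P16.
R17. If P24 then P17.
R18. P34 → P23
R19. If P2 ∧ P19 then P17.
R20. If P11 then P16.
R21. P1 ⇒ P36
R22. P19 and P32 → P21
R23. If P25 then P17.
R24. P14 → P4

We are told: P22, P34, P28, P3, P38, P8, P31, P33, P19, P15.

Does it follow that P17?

Yes

P16  (by R1: P38, P3, P8)
P4  (by R9: P19, P34)
P9  (by R12: P4)
P27  (by R4: P9, P16)
P25  (by R8: P27, P28, P15)
P17  (by R23: P25)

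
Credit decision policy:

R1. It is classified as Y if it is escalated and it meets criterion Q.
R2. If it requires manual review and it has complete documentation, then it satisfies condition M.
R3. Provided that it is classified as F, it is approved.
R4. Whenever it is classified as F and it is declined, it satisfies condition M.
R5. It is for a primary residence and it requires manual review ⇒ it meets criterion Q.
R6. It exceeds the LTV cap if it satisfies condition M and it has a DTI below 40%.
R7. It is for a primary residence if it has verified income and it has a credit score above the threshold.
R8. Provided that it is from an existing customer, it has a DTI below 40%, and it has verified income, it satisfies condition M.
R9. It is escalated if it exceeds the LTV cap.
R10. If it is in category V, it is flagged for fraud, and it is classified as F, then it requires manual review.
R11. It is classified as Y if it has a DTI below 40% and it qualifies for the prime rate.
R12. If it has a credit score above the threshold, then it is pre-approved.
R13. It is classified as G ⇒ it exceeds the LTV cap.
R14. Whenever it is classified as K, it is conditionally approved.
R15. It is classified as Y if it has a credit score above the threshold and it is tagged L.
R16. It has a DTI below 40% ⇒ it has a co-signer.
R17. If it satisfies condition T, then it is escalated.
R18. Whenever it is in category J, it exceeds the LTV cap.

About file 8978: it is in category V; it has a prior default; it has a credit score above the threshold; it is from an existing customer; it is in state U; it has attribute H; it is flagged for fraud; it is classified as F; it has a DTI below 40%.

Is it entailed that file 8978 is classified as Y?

Forward chaining from the given facts derives: is approved, requires manual review, is pre-approved, has a co-signer.
Rules concluding "it is classified as Y": R1 needs "it is escalated"; R11 needs "it qualifies for the prime rate"; R15 needs "it is tagged L" — none of these are established.

No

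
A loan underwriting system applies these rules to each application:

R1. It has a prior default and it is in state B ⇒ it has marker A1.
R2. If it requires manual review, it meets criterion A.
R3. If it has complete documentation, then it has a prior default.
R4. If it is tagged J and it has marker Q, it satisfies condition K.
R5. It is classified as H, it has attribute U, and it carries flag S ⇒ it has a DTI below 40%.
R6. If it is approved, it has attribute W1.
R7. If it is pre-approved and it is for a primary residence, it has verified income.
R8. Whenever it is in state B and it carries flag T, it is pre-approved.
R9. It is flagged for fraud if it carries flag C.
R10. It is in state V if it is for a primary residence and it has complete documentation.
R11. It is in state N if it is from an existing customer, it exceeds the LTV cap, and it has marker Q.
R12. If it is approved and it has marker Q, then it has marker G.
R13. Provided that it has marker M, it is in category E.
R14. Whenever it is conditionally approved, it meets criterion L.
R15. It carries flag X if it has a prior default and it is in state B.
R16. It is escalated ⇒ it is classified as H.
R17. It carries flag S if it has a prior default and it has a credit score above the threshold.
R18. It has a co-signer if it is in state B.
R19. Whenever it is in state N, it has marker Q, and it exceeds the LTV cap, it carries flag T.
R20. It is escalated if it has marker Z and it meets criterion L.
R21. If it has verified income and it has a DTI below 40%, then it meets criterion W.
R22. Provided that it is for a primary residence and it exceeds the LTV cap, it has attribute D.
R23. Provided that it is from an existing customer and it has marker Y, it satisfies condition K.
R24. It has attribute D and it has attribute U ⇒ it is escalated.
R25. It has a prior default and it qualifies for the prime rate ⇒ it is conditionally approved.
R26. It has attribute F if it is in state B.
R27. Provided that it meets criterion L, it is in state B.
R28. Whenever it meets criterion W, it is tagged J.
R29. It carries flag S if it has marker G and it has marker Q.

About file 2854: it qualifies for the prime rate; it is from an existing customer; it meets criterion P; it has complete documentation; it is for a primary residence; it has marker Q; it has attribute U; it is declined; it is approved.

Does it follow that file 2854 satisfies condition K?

Forward chaining from the given facts derives: has a prior default, has attribute W1, is in state V, has marker G, is conditionally approved, carries flag S, meets criterion L, is in state B, has marker A1, carries flag X, has a co-signer, has attribute F.
Rules concluding "it satisfies condition K": R4 needs "it is tagged J"; R23 needs "it has marker Y" — none of these are established.

No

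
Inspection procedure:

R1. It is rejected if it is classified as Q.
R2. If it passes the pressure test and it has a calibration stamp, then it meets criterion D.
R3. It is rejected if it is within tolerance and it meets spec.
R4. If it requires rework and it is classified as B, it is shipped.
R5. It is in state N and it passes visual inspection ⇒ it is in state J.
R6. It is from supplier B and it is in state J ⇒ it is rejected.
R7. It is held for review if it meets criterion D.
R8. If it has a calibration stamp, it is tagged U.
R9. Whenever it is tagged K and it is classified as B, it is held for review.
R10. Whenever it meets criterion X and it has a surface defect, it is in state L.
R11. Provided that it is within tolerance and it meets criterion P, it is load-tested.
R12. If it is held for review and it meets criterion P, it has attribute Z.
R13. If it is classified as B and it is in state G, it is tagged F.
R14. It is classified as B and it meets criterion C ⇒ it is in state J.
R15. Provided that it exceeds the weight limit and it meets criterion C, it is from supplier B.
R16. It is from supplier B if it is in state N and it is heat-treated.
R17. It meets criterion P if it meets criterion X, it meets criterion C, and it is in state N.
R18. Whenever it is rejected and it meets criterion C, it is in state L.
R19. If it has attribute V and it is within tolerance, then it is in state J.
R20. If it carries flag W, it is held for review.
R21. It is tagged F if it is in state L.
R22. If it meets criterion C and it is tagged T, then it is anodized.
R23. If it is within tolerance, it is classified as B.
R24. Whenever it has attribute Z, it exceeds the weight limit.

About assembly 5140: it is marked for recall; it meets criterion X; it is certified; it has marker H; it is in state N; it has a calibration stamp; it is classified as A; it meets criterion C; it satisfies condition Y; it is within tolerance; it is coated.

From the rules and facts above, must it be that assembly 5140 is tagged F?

Forward chaining from the given facts derives: is tagged U, meets criterion P, is classified as B, is load-tested, is in state J.
Rules concluding "it is tagged F": R13 needs "it is in state G"; R21 needs "it is in state L" — none of these are established.

No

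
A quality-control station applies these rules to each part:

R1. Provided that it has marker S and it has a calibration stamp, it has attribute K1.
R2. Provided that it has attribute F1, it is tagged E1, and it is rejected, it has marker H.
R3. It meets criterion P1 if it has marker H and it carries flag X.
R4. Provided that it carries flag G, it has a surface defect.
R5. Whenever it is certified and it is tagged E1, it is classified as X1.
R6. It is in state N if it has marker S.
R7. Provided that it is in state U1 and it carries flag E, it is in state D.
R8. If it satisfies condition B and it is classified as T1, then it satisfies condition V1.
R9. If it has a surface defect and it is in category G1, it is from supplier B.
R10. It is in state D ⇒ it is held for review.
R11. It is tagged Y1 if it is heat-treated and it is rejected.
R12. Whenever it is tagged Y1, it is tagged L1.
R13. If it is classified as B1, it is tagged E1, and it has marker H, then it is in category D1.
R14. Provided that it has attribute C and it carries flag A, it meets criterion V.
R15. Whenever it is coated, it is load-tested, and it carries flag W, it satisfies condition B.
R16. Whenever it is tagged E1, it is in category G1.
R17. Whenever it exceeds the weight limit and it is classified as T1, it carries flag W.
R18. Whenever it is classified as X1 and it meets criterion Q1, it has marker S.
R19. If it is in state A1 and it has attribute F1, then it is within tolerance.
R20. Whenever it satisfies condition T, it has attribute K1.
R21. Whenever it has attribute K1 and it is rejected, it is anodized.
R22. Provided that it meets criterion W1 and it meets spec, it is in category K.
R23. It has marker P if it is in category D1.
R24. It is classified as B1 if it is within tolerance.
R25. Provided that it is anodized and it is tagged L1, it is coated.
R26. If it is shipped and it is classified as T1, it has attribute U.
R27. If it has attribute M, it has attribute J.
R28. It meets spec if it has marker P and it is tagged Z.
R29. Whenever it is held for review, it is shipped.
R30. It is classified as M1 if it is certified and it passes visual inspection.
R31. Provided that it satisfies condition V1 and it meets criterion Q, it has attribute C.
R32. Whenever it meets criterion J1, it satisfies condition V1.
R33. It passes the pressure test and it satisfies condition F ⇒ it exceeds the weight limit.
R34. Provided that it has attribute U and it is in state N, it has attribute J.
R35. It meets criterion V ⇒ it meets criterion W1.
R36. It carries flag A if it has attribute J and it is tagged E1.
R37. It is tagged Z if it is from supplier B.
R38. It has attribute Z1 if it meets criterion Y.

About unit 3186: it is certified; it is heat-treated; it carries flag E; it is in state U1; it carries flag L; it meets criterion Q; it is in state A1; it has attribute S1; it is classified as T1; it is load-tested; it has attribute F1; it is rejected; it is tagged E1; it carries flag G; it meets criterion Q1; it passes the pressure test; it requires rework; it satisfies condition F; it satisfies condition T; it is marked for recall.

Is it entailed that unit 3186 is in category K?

By R2 (it has attribute F1, it is tagged E1, it is rejected): it has marker H.
By R4 (it carries flag G): it has a surface defect.
By R5 (it is certified, it is tagged E1): it is classified as X1.
By R7 (it is in state U1, it carries flag E): it is in state D.
By R10 (it is in state D): it is held for review.
By R11 (it is heat-treated, it is rejected): it is tagged Y1.
By R12 (it is tagged Y1): it is tagged L1.
By R16 (it is tagged E1): it is in category G1.
By R18 (it is classified as X1, it meets criterion Q1): it has marker S.
By R19 (it is in state A1, it has attribute F1): it is within tolerance.
By R20 (it satisfies condition T): it has attribute K1.
By R21 (it has attribute K1, it is rejected): it is anodized.
By R24 (it is within tolerance): it is classified as B1.
By R25 (it is anodized, it is tagged L1): it is coated.
By R29 (it is held for review): it is shipped.
By R33 (it passes the pressure test, it satisfies condition F): it exceeds the weight limit.
By R6 (it has marker S): it is in state N.
By R9 (it has a surface defect, it is in category G1): it is from supplier B.
By R13 (it is classified as B1, it is tagged E1, it has marker H): it is in category D1.
By R17 (it exceeds the weight limit, it is classified as T1): it carries flag W.
By R23 (it is in category D1): it has marker P.
By R26 (it is shipped, it is classified as T1): it has attribute U.
By R34 (it has attribute U, it is in state N): it has attribute J.
By R36 (it has attribute J, it is tagged E1): it carries flag A.
By R37 (it is from supplier B): it is tagged Z.
By R15 (it is coated, it is load-tested, it carries flag W): it satisfies condition B.
By R28 (it has marker P, it is tagged Z): it meets spec.
By R8 (it satisfies condition B, it is classified as T1): it satisfies condition V1.
By R31 (it satisfies condition V1, it meets criterion Q): it has attribute C.
By R14 (it has attribute C, it carries flag A): it meets criterion V.
By R35 (it meets criterion V): it meets criterion W1.
By R22 (it meets criterion W1, it meets spec): it is in category K.

Yes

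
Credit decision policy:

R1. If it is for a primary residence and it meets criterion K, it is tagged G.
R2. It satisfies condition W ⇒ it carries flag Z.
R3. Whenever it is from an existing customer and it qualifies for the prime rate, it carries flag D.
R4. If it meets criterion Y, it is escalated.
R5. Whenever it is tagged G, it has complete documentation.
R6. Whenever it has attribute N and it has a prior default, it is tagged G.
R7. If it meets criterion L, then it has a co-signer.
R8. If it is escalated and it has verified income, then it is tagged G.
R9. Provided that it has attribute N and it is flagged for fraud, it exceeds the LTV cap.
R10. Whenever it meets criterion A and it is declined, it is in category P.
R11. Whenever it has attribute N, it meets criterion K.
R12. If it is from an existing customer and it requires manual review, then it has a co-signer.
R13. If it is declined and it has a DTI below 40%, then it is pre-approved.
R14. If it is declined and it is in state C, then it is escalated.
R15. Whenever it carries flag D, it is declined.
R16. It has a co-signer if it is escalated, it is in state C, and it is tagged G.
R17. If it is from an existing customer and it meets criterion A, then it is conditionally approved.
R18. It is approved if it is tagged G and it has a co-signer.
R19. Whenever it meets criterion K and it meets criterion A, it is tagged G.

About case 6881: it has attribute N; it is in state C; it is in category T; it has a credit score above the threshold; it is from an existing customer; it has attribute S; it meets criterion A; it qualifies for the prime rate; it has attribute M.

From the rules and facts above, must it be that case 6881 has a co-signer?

By R3 (it is from an existing customer, it qualifies for the prime rate): it carries flag D.
By R11 (it has attribute N): it meets criterion K.
By R15 (it carries flag D): it is declined.
By R19 (it meets criterion K, it meets criterion A): it is tagged G.
By R14 (it is declined, it is in state C): it is escalated.
By R16 (it is escalated, it is in state C, it is tagged G): it has a co-signer.

Yes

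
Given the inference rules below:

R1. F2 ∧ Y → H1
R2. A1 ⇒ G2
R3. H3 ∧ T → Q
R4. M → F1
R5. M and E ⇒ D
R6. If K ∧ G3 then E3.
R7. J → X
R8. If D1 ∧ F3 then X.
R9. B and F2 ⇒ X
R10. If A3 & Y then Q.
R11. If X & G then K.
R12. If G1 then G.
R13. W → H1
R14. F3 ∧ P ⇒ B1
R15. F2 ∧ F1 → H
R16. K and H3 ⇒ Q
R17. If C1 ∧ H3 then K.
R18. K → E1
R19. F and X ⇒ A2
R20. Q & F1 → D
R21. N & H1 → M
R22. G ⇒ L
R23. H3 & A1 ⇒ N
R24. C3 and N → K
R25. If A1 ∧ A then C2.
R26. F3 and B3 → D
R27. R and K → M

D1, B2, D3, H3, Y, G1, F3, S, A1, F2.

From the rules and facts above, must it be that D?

H1  (by R1: F2, Y)
X  (by R8: D1, F3)
G  (by R12: G1)
N  (by R23: H3, A1)
K  (by R11: X, G)
Q  (by R16: K, H3)
M  (by R21: N, H1)
F1  (by R4: M)
D  (by R20: Q, F1)

Yes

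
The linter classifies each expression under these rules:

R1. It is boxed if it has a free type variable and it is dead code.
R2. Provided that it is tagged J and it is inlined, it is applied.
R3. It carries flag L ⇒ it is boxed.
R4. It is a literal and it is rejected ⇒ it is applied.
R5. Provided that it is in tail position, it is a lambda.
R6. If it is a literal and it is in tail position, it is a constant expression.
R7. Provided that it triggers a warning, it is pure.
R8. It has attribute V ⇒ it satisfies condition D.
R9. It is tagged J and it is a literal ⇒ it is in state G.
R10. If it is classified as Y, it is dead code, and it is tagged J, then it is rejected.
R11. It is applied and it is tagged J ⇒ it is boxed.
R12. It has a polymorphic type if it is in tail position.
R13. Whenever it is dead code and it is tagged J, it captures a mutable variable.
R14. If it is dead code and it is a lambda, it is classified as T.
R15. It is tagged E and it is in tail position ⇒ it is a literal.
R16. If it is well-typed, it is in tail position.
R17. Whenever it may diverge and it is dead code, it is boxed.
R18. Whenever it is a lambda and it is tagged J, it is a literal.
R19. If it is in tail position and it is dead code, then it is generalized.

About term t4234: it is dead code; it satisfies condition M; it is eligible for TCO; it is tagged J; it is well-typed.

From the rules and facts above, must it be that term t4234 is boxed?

Forward chaining from the given facts derives: captures a mutable variable, is in tail position, is generalized, is a lambda, has a polymorphic type, is classified as T, is a literal, is a constant expression, is in state G.
Rules concluding "it is boxed": R1 needs "it has a free type variable"; R3 needs "it carries flag L"; R11 needs "it is applied"; R17 needs "it may diverge" — none of these are established.

No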